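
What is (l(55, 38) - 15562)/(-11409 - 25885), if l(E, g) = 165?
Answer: 15397/37294 ≈ 0.41285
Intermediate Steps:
(l(55, 38) - 15562)/(-11409 - 25885) = (165 - 15562)/(-11409 - 25885) = -15397/(-37294) = -15397*(-1/37294) = 15397/37294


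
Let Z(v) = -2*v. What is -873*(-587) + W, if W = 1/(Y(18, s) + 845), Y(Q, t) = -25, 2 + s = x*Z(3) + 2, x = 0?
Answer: 420209821/820 ≈ 5.1245e+5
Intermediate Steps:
s = 0 (s = -2 + (0*(-2*3) + 2) = -2 + (0*(-6) + 2) = -2 + (0 + 2) = -2 + 2 = 0)
W = 1/820 (W = 1/(-25 + 845) = 1/820 ≈ 0.0012195)
-873*(-587) + W = -873*(-587) + 1/820 = 512451 + 1/820 = 420209821/820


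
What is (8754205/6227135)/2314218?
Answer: 1750841/2882189581086 ≈ 6.0747e-7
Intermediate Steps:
(8754205/6227135)/2314218 = (8754205*(1/6227135))*(1/2314218) = (1750841/1245427)*(1/2314218) = 1750841/2882189581086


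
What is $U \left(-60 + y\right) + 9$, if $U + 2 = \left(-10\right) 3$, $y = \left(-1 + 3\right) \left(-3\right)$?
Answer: $2121$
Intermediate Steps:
$y = -6$ ($y = 2 \left(-3\right) = -6$)
$U = -32$ ($U = -2 - 30 = -32$)
$U \left(-60 + y\right) + 9 = - 32 \left(-60 - 6\right) + 9 = \left(-32\right) \left(-66\right) + 9 = 2112 + 9 = 2121$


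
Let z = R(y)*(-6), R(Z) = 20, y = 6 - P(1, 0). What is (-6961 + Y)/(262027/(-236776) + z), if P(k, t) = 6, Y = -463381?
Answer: 111365697392/28675147 ≈ 3883.7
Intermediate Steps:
y = 0 (y = 6 - 1*6 = 6 - 6 = 0)
z = -120 (z = 20*(-6) = -120)
(-6961 + Y)/(262027/(-236776) + z) = (-6961 - 463381)/(262027/(-236776) - 120) = -470342/(262027*(-1/236776) - 120) = -470342/(-262027/236776 - 120) = -470342/(-28675147/236776) = -470342*(-236776/28675147) = 111365697392/28675147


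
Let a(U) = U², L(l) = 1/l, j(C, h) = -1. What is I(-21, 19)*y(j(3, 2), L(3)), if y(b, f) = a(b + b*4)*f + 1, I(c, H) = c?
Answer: -196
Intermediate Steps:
y(b, f) = 1 + 25*f*b² (y(b, f) = (b + b*4)²*f + 1 = (b + 4*b)²*f + 1 = (5*b)²*f + 1 = (25*b²)*f + 1 = 25*f*b² + 1 = 1 + 25*f*b²)
I(-21, 19)*y(j(3, 2), L(3)) = -21*(1 + 25*(-1)²/3) = -21*(1 + 25*(⅓)*1) = -21*(1 + 25/3) = -21*28/3 = -196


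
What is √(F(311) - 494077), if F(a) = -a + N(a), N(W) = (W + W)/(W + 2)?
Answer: 13*I*√286594694/313 ≈ 703.13*I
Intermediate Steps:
N(W) = 2*W/(2 + W) (N(W) = (2*W)/(2 + W) = 2*W/(2 + W))
F(a) = -a + 2*a/(2 + a)
√(F(311) - 494077) = √(-1*311²/(2 + 311) - 494077) = √(-1*96721/313 - 494077) = √(-1*96721*1/313 - 494077) = √(-96721/313 - 494077) = √(-154742822/313) = 13*I*√286594694/313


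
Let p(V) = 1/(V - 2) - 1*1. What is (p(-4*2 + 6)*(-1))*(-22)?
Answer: -55/2 ≈ -27.500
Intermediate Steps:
p(V) = -1 + 1/(-2 + V) (p(V) = 1/(-2 + V) - 1 = -1 + 1/(-2 + V))
(p(-4*2 + 6)*(-1))*(-22) = (((3 - (-4*2 + 6))/(-2 + (-4*2 + 6)))*(-1))*(-22) = (((3 - (-8 + 6))/(-2 + (-8 + 6)))*(-1))*(-22) = (((3 - 1*(-2))/(-2 - 2))*(-1))*(-22) = (((3 + 2)/(-4))*(-1))*(-22) = (-¼*5*(-1))*(-22) = -5/4*(-1)*(-22) = (5/4)*(-22) = -55/2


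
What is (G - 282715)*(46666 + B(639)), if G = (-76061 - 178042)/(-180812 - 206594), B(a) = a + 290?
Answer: -5212853473535265/387406 ≈ -1.3456e+10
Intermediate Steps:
B(a) = 290 + a
G = 254103/387406 (G = -254103/(-387406) = -254103*(-1/387406) = 254103/387406 ≈ 0.65591)
(G - 282715)*(46666 + B(639)) = (254103/387406 - 282715)*(46666 + (290 + 639)) = -109525233187*(46666 + 929)/387406 = -109525233187/387406*47595 = -5212853473535265/387406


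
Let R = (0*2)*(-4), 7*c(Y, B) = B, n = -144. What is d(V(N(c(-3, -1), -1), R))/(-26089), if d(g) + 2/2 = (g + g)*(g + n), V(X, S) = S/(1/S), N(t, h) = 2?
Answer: 1/26089 ≈ 3.8330e-5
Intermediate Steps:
c(Y, B) = B/7
R = 0 (R = 0*(-4) = 0)
V(X, S) = S**2 (V(X, S) = S*S = S**2)
d(g) = -1 + 2*g*(-144 + g) (d(g) = -1 + (g + g)*(g - 144) = -1 + (2*g)*(-144 + g) = -1 + 2*g*(-144 + g))
d(V(N(c(-3, -1), -1), R))/(-26089) = (-1 - 288*0**2 + 2*(0**2)**2)/(-26089) = (-1 - 288*0 + 2*0**2)*(-1/26089) = (-1 + 0 + 2*0)*(-1/26089) = (-1 + 0 + 0)*(-1/26089) = -1*(-1/26089) = 1/26089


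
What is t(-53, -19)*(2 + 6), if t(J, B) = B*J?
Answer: 8056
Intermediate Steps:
t(-53, -19)*(2 + 6) = (-19*(-53))*(2 + 6) = 1007*8 = 8056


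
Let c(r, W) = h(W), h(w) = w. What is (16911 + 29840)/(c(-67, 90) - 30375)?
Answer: -46751/30285 ≈ -1.5437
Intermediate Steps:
c(r, W) = W
(16911 + 29840)/(c(-67, 90) - 30375) = (16911 + 29840)/(90 - 30375) = 46751/(-30285) = 46751*(-1/30285) = -46751/30285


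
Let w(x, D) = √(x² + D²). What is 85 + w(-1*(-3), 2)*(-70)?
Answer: 85 - 70*√13 ≈ -167.39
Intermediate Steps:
w(x, D) = √(D² + x²)
85 + w(-1*(-3), 2)*(-70) = 85 + √(2² + (-1*(-3))²)*(-70) = 85 + √(4 + 3²)*(-70) = 85 + √(4 + 9)*(-70) = 85 + √13*(-70) = 85 - 70*√13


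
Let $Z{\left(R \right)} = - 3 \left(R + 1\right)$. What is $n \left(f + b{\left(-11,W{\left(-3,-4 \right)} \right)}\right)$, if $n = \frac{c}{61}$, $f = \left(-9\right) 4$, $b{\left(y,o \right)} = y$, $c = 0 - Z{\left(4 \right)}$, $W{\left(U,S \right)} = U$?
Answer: $- \frac{705}{61} \approx -11.557$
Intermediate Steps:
$Z{\left(R \right)} = -3 - 3 R$ ($Z{\left(R \right)} = - 3 \left(1 + R\right) = -3 - 3 R$)
$c = 15$ ($c = 0 - \left(-3 - 12\right) = 0 - -15 = 0 + 15 = 15$)
$f = -36$
$n = \frac{15}{61} \approx 0.2459$
$n \left(f + b{\left(-11,W{\left(-3,-4 \right)} \right)}\right) = \frac{15 \left(-36 - 11\right)}{61} = \frac{15}{61} \left(-47\right) = - \frac{705}{61}$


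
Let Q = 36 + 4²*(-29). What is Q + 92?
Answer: -336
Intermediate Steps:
Q = -428 (Q = 36 + 16*(-29) = 36 - 464 = -428)
Q + 92 = -428 + 92 = -336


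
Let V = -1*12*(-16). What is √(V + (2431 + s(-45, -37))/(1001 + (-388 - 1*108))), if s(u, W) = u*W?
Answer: 8*√797395/505 ≈ 14.146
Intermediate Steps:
s(u, W) = W*u
V = 192 (V = -12*(-16) = 192)
√(V + (2431 + s(-45, -37))/(1001 + (-388 - 1*108))) = √(192 + (2431 - 37*(-45))/(1001 + (-388 - 1*108))) = √(192 + (2431 + 1665)/(1001 + (-388 - 108))) = √(192 + 4096/(1001 - 496)) = √(192 + 4096/505) = √(101056/505) = 8*√797395/505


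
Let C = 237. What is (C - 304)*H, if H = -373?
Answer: 24991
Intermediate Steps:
(C - 304)*H = (237 - 304)*(-373) = -67*(-373) = 24991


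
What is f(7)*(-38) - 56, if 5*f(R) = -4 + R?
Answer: -394/5 ≈ -78.800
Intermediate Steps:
f(R) = -⅘ + R/5 (f(R) = (-4 + R)/5 = -⅘ + R/5)
f(7)*(-38) - 56 = (-⅘ + (⅕)*7)*(-38) - 56 = (-⅘ + 7/5)*(-38) - 56 = (⅗)*(-38) - 56 = -114/5 - 56 = -394/5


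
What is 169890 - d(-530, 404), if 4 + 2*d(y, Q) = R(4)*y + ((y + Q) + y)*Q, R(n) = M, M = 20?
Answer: 307704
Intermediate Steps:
R(n) = 20
d(y, Q) = -2 + 10*y + Q*(Q + 2*y)/2 (d(y, Q) = -2 + (20*y + ((y + Q) + y)*Q)/2 = -2 + (20*y + ((Q + y) + y)*Q)/2 = -2 + (20*y + (Q + 2*y)*Q)/2 = -2 + (20*y + Q*(Q + 2*y))/2 = -2 + (10*y + Q*(Q + 2*y)/2) = -2 + 10*y + Q*(Q + 2*y)/2)
169890 - d(-530, 404) = 169890 - (-2 + (1/2)*404**2 + 10*(-530) + 404*(-530)) = 169890 - (-2 + (1/2)*163216 - 5300 - 214120) = 169890 - (-2 + 81608 - 5300 - 214120) = 169890 - 1*(-137814) = 169890 + 137814 = 307704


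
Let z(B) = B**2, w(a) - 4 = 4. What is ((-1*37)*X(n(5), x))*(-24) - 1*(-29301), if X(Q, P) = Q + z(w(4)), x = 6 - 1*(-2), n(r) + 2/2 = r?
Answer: 89685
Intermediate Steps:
w(a) = 8 (w(a) = 4 + 4 = 8)
n(r) = -1 + r
x = 8 (x = 6 + 2 = 8)
X(Q, P) = 64 + Q (X(Q, P) = Q + 8**2 = Q + 64 = 64 + Q)
((-1*37)*X(n(5), x))*(-24) - 1*(-29301) = ((-1*37)*(64 + (-1 + 5)))*(-24) - 1*(-29301) = -37*(64 + 4)*(-24) + 29301 = -37*68*(-24) + 29301 = -2516*(-24) + 29301 = 60384 + 29301 = 89685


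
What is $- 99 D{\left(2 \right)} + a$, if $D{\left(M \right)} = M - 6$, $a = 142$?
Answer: $538$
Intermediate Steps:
$D{\left(M \right)} = -6 + M$ ($D{\left(M \right)} = M - 6 = -6 + M$)
$- 99 D{\left(2 \right)} + a = - 99 \left(-6 + 2\right) + 142 = \left(-99\right) \left(-4\right) + 142 = 396 + 142 = 538$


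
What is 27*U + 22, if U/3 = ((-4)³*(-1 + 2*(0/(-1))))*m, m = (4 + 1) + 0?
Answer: 25942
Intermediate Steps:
m = 5 (m = 5 + 0 = 5)
U = 960 (U = 3*(((-4)³*(-1 + 2*(0/(-1))))*5) = 3*(-64*(-1 + 2*(0*(-1)))*5) = 3*(-64*(-1 + 2*0)*5) = 3*(-64*(-1 + 0)*5) = 3*(-64*(-1)*5) = 3*(64*5) = 3*320 = 960)
27*U + 22 = 27*960 + 22 = 25920 + 22 = 25942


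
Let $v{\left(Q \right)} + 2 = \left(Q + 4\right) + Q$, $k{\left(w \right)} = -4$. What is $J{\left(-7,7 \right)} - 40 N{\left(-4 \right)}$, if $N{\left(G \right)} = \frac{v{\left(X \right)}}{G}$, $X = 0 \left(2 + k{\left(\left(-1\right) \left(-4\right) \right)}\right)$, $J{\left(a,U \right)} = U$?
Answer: $27$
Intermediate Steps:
$X = 0$ ($X = 0 \left(2 - 4\right) = 0 \left(-2\right) = 0$)
$v{\left(Q \right)} = 2 + 2 Q$ ($v{\left(Q \right)} = -2 + \left(\left(Q + 4\right) + Q\right) = -2 + \left(\left(4 + Q\right) + Q\right) = -2 + \left(4 + 2 Q\right) = 2 + 2 Q$)
$N{\left(G \right)} = \frac{2}{G}$ ($N{\left(G \right)} = \frac{2 + 2 \cdot 0}{G} = \frac{2 + 0}{G} = \frac{2}{G}$)
$J{\left(-7,7 \right)} - 40 N{\left(-4 \right)} = 7 - 40 \frac{2}{-4} = 7 - 40 \cdot 2 \left(- \frac{1}{4}\right) = 7 - -20 = 7 + 20 = 27$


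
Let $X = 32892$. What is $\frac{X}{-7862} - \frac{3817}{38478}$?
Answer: $- \frac{58892165}{13750638} \approx -4.2829$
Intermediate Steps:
$\frac{X}{-7862} - \frac{3817}{38478} = \frac{32892}{-7862} - \frac{3817}{38478} = 32892 \left(- \frac{1}{7862}\right) - \frac{347}{3498} = - \frac{16446}{3931} - \frac{347}{3498} = - \frac{58892165}{13750638}$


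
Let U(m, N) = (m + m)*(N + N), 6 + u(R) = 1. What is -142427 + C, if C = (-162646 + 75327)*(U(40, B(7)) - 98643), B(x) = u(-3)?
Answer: 8683120890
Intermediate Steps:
u(R) = -5 (u(R) = -6 + 1 = -5)
B(x) = -5
U(m, N) = 4*N*m (U(m, N) = (2*m)*(2*N) = 4*N*m)
C = 8683263317 (C = (-162646 + 75327)*(4*(-5)*40 - 98643) = -87319*(-800 - 98643) = -87319*(-99443) = 8683263317)
-142427 + C = -142427 + 8683263317 = 8683120890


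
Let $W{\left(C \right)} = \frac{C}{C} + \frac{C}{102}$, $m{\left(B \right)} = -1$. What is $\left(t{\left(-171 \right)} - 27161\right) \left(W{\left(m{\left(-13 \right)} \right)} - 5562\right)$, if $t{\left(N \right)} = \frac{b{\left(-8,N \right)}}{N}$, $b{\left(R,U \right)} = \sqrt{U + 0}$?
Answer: $\frac{15406343903}{102} + \frac{567223 i \sqrt{19}}{5814} \approx 1.5104 \cdot 10^{8} + 425.26 i$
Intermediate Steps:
$b{\left(R,U \right)} = \sqrt{U}$
$W{\left(C \right)} = 1 + \frac{C}{102}$ ($W{\left(C \right)} = 1 + C \frac{1}{102} = 1 + \frac{C}{102}$)
$t{\left(N \right)} = \frac{1}{\sqrt{N}}$ ($t{\left(N \right)} = \frac{\sqrt{N}}{N} = \frac{1}{\sqrt{N}}$)
$\left(t{\left(-171 \right)} - 27161\right) \left(W{\left(m{\left(-13 \right)} \right)} - 5562\right) = \left(\frac{1}{\sqrt{-171}} - 27161\right) \left(\left(1 + \frac{1}{102} \left(-1\right)\right) - 5562\right) = \left(- \frac{i \sqrt{19}}{57} - 27161\right) \left(\left(1 - \frac{1}{102}\right) - 5562\right) = \left(-27161 - \frac{i \sqrt{19}}{57}\right) \left(\frac{101}{102} - 5562\right) = \left(-27161 - \frac{i \sqrt{19}}{57}\right) \left(- \frac{567223}{102}\right) = \frac{15406343903}{102} + \frac{567223 i \sqrt{19}}{5814}$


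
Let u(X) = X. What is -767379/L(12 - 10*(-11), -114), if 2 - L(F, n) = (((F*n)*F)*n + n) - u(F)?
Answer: 767379/193432226 ≈ 0.0039672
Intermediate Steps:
L(F, n) = 2 + F - n - F²*n² (L(F, n) = 2 - ((((F*n)*F)*n + n) - F) = 2 - (((n*F²)*n + n) - F) = 2 - ((F²*n² + n) - F) = 2 - ((n + F²*n²) - F) = 2 - (n - F + F²*n²) = 2 + (F - n - F²*n²) = 2 + F - n - F²*n²)
-767379/L(12 - 10*(-11), -114) = -767379/(2 + (12 - 10*(-11)) - 1*(-114) - 1*(12 - 10*(-11))²*(-114)²) = -767379/(2 + (12 + 110) + 114 - 1*(12 + 110)²*12996) = -767379/(2 + 122 + 114 - 1*122²*12996) = -767379/(2 + 122 + 114 - 1*14884*12996) = -767379/(2 + 122 + 114 - 193432464) = -767379/(-193432226) = -767379*(-1/193432226) = 767379/193432226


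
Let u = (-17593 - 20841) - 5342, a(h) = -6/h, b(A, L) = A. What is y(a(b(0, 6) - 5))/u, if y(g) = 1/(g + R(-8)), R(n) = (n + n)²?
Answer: -5/56295936 ≈ -8.8816e-8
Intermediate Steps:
R(n) = 4*n² (R(n) = (2*n)² = 4*n²)
y(g) = 1/(256 + g) (y(g) = 1/(g + 4*(-8)²) = 1/(g + 4*64) = 1/(g + 256) = 1/(256 + g))
u = -43776 (u = -38434 - 5342 = -43776)
y(a(b(0, 6) - 5))/u = 1/((256 - 6/(0 - 5))*(-43776)) = -1/43776/(256 - 6/(-5)) = -1/43776/(256 - 6*(-⅕)) = -1/43776/(256 + 6/5) = -1/43776/(1286/5) = (5/1286)*(-1/43776) = -5/56295936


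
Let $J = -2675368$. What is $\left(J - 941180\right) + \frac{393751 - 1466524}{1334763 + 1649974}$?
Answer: $- \frac{10794445700649}{2984737} \approx -3.6165 \cdot 10^{6}$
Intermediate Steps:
$\left(J - 941180\right) + \frac{393751 - 1466524}{1334763 + 1649974} = \left(-2675368 - 941180\right) + \frac{393751 - 1466524}{1334763 + 1649974} = -3616548 - \frac{1072773}{2984737} = - \frac{10794445700649}{2984737}$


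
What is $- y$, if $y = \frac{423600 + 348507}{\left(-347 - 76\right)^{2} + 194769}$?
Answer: $- \frac{257369}{124566} \approx -2.0661$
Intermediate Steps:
$y = \frac{257369}{124566}$ ($y = \frac{772107}{\left(-423\right)^{2} + 194769} = \frac{772107}{178929 + 194769} = \frac{772107}{373698} = 772107 \cdot \frac{1}{373698} = \frac{257369}{124566} \approx 2.0661$)
$- y = \left(-1\right) \frac{257369}{124566} = - \frac{257369}{124566}$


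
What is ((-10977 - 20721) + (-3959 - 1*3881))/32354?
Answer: -19769/16177 ≈ -1.2220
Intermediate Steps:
((-10977 - 20721) + (-3959 - 1*3881))/32354 = (-31698 + (-3959 - 3881))*(1/32354) = (-31698 - 7840)*(1/32354) = -39538*1/32354 = -19769/16177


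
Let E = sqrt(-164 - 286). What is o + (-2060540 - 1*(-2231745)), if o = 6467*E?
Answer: 171205 + 97005*I*sqrt(2) ≈ 1.7121e+5 + 1.3719e+5*I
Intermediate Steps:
E = 15*I*sqrt(2) (E = sqrt(-450) = 15*I*sqrt(2) ≈ 21.213*I)
o = 97005*I*sqrt(2) (o = 6467*(15*I*sqrt(2)) = 97005*I*sqrt(2) ≈ 1.3719e+5*I)
o + (-2060540 - 1*(-2231745)) = 97005*I*sqrt(2) + (-2060540 - 1*(-2231745)) = 97005*I*sqrt(2) + (-2060540 + 2231745) = 97005*I*sqrt(2) + 171205 = 171205 + 97005*I*sqrt(2)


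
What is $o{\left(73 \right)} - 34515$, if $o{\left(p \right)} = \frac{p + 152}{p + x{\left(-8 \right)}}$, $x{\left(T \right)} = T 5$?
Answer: $- \frac{379590}{11} \approx -34508.0$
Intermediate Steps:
$x{\left(T \right)} = 5 T$
$o{\left(p \right)} = \frac{152 + p}{-40 + p}$ ($o{\left(p \right)} = \frac{p + 152}{p + 5 \left(-8\right)} = \frac{152 + p}{p - 40} = \frac{152 + p}{-40 + p}$)
$o{\left(73 \right)} - 34515 = \frac{152 + 73}{-40 + 73} - 34515 = \frac{1}{33} \cdot 225 - 34515 = \frac{75}{11} - 34515 = - \frac{379590}{11}$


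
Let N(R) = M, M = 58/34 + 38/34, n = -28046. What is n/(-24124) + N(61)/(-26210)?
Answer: 84427691/72627910 ≈ 1.1625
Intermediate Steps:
M = 48/17 (M = 58*(1/34) + 38*(1/34) = 29/17 + 19/17 = 48/17 ≈ 2.8235)
N(R) = 48/17
n/(-24124) + N(61)/(-26210) = -28046/(-24124) + (48/17)/(-26210) = -28046*(-1/24124) + (48/17)*(-1/26210) = 379/326 - 24/222785 = 84427691/72627910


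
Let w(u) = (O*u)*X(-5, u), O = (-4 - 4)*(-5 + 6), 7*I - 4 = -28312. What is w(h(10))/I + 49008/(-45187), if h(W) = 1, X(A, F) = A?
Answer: -49998958/45684057 ≈ -1.0944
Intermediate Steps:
I = -4044 (I = 4/7 + (1/7)*(-28312) = 4/7 - 28312/7 = -4044)
O = -8 (O = -8*1 = -8)
w(u) = 40*u (w(u) = -8*u*(-5) = 40*u)
w(h(10))/I + 49008/(-45187) = (40*1)/(-4044) + 49008/(-45187) = 40*(-1/4044) + 49008*(-1/45187) = -10/1011 - 49008/45187 = -49998958/45684057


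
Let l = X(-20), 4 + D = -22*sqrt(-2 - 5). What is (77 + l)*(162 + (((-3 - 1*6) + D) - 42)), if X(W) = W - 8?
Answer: 5243 - 1078*I*sqrt(7) ≈ 5243.0 - 2852.1*I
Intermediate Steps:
X(W) = -8 + W
D = -4 - 22*I*sqrt(7) (D = -4 - 22*sqrt(-2 - 5) = -4 - 22*I*sqrt(7) ≈ -4.0 - 58.207*I)
l = -28 (l = -8 - 20 = -28)
(77 + l)*(162 + (((-3 - 1*6) + D) - 42)) = (77 - 28)*(162 + (((-3 - 1*6) + (-4 - 22*I*sqrt(7))) - 42)) = 49*(162 + (((-3 - 6) + (-4 - 22*I*sqrt(7))) - 42)) = 49*(162 + ((-9 + (-4 - 22*I*sqrt(7))) - 42)) = 49*(162 + ((-13 - 22*I*sqrt(7)) - 42)) = 49*(162 + (-55 - 22*I*sqrt(7))) = 49*(107 - 22*I*sqrt(7)) = 5243 - 1078*I*sqrt(7)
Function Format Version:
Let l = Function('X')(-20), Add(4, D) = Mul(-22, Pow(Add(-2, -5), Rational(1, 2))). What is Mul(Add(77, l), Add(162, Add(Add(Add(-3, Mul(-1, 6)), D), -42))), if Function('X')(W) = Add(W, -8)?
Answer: Add(5243, Mul(-1078, I, Pow(7, Rational(1, 2)))) ≈ Add(5243.0, Mul(-2852.1, I))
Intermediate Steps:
Function('X')(W) = Add(-8, W)
D = Add(-4, Mul(-22, I, Pow(7, Rational(1, 2)))) (D = Add(-4, Mul(-22, Pow(Add(-2, -5), Rational(1, 2)))) = Add(-4, Mul(-22, Pow(-7, Rational(1, 2)))) = Add(-4, Mul(-22, Mul(I, Pow(7, Rational(1, 2))))) = Add(-4, Mul(-22, I, Pow(7, Rational(1, 2)))) ≈ Add(-4.0000, Mul(-58.207, I)))
l = -28 (l = Add(-8, -20) = -28)
Mul(Add(77, l), Add(162, Add(Add(Add(-3, Mul(-1, 6)), D), -42))) = Mul(Add(77, -28), Add(162, Add(Add(Add(-3, Mul(-1, 6)), Add(-4, Mul(-22, I, Pow(7, Rational(1, 2))))), -42))) = Mul(49, Add(162, Add(Add(Add(-3, -6), Add(-4, Mul(-22, I, Pow(7, Rational(1, 2))))), -42))) = Mul(49, Add(162, Add(Add(-9, Add(-4, Mul(-22, I, Pow(7, Rational(1, 2))))), -42))) = Mul(49, Add(162, Add(Add(-13, Mul(-22, I, Pow(7, Rational(1, 2)))), -42))) = Mul(49, Add(162, Add(-55, Mul(-22, I, Pow(7, Rational(1, 2)))))) = Mul(49, Add(107, Mul(-22, I, Pow(7, Rational(1, 2))))) = Add(5243, Mul(-1078, I, Pow(7, Rational(1, 2))))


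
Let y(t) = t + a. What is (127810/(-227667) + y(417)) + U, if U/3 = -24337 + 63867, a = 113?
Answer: 27119565230/227667 ≈ 1.1912e+5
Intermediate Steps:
y(t) = 113 + t (y(t) = t + 113 = 113 + t)
U = 118590 (U = 3*(-24337 + 63867) = 3*39530 = 118590)
(127810/(-227667) + y(417)) + U = (127810/(-227667) + (113 + 417)) + 118590 = (127810*(-1/227667) + 530) + 118590 = (-127810/227667 + 530) + 118590 = 120535700/227667 + 118590 = 27119565230/227667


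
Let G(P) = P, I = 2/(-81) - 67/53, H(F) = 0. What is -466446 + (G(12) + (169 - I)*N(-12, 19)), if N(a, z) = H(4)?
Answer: -466434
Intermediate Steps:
N(a, z) = 0
I = -5533/4293 (I = 2*(-1/81) - 67*1/53 = -2/81 - 67/53 = -5533/4293 ≈ -1.2888)
-466446 + (G(12) + (169 - I)*N(-12, 19)) = -466446 + (12 + (169 - 1*(-5533/4293))*0) = -466446 + (12 + (169 + 5533/4293)*0) = -466446 + (12 + (731050/4293)*0) = -466446 + (12 + 0) = -466446 + 12 = -466434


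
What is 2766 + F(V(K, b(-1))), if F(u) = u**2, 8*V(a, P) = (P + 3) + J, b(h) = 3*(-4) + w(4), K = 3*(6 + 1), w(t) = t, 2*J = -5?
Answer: 708321/256 ≈ 2766.9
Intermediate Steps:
J = -5/2 (J = (1/2)*(-5) = -5/2 ≈ -2.5000)
K = 21 (K = 3*7 = 21)
b(h) = -8 (b(h) = 3*(-4) + 4 = -12 + 4 = -8)
V(a, P) = 1/16 + P/8 (V(a, P) = ((P + 3) - 5/2)/8 = ((3 + P) - 5/2)/8 = (1/2 + P)/8 = 1/16 + P/8)
2766 + F(V(K, b(-1))) = 2766 + (1/16 + (1/8)*(-8))**2 = 2766 + (1/16 - 1)**2 = 2766 + (-15/16)**2 = 2766 + 225/256 = 708321/256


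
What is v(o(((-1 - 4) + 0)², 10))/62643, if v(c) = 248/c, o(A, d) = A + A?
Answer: 124/1566075 ≈ 7.9179e-5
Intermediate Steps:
o(A, d) = 2*A
v(o(((-1 - 4) + 0)², 10))/62643 = (248/((2*((-1 - 4) + 0)²)))/62643 = (248/((2*(-5 + 0)²)))*(1/62643) = (248/((2*(-5)²)))*(1/62643) = (248/((2*25)))*(1/62643) = (248/50)*(1/62643) = (248*(1/50))*(1/62643) = (124/25)*(1/62643) = 124/1566075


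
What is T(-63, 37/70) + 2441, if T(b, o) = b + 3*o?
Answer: 166571/70 ≈ 2379.6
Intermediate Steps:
T(-63, 37/70) + 2441 = (-63 + 3*(37/70)) + 2441 = (-63 + 111/70) + 2441 = -4299/70 + 2441 = 166571/70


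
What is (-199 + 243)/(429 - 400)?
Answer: 44/29 ≈ 1.5172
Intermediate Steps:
(-199 + 243)/(429 - 400) = 44/29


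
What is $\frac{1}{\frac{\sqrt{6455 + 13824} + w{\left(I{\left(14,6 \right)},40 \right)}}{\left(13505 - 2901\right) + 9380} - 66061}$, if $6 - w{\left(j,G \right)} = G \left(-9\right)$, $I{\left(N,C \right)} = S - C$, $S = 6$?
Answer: $- \frac{26382130557472}{1742829443577604685} - \frac{19984 \sqrt{20279}}{1742829443577604685} \approx -1.5138 \cdot 10^{-5}$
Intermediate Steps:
$I{\left(N,C \right)} = 6 - C$
$w{\left(j,G \right)} = 6 + 9 G$ ($w{\left(j,G \right)} = 6 - G \left(-9\right) = 6 - - 9 G = 6 + 9 G$)
$\frac{1}{\frac{\sqrt{6455 + 13824} + w{\left(I{\left(14,6 \right)},40 \right)}}{\left(13505 - 2901\right) + 9380} - 66061} = \frac{1}{\frac{\sqrt{6455 + 13824} + \left(6 + 9 \cdot 40\right)}{\left(13505 - 2901\right) + 9380} - 66061} = \frac{1}{\frac{\sqrt{20279} + \left(6 + 360\right)}{10604 + 9380} - 66061} = \frac{1}{\frac{\sqrt{20279} + 366}{19984} - 66061} = \frac{1}{\left(366 + \sqrt{20279}\right) \frac{1}{19984} - 66061} = \frac{1}{\left(\frac{183}{9992} + \frac{\sqrt{20279}}{19984}\right) - 66061} = \frac{1}{- \frac{660081329}{9992} + \frac{\sqrt{20279}}{19984}}$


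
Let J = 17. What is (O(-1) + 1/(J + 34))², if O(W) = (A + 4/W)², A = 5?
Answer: 2704/2601 ≈ 1.0396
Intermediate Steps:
O(W) = (5 + 4/W)²
(O(-1) + 1/(J + 34))² = ((4 + 5*(-1))²/(-1)² + 1/(17 + 34))² = (1*(4 - 5)² + 1/51)² = (1*(-1)² + 1/51)² = (1*1 + 1/51)² = (1 + 1/51)² = (52/51)² = 2704/2601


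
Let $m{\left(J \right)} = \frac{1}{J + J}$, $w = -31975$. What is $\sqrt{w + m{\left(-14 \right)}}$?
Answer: $\frac{i \sqrt{6267107}}{14} \approx 178.82 i$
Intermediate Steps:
$m{\left(J \right)} = \frac{1}{2 J}$
$\sqrt{w + m{\left(-14 \right)}} = \sqrt{-31975 + \frac{1}{2 \left(-14\right)}} = \sqrt{-31975 + \frac{1}{2} \left(- \frac{1}{14}\right)} = \sqrt{-31975 - \frac{1}{28}} = \sqrt{- \frac{895301}{28}} = \frac{i \sqrt{6267107}}{14}$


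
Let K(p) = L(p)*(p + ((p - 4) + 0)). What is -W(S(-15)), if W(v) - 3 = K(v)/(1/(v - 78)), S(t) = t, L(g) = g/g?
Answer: -3165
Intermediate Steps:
L(g) = 1
K(p) = -4 + 2*p (K(p) = 1*(p + ((p - 4) + 0)) = 1*(p + ((-4 + p) + 0)) = 1*(p + (-4 + p)) = 1*(-4 + 2*p) = -4 + 2*p)
W(v) = 3 + (-78 + v)*(-4 + 2*v) (W(v) = 3 + (-4 + 2*v)/(1/(v - 78)) = 3 + (-4 + 2*v)/(1/(-78 + v)) = 3 + (-4 + 2*v)*(-78 + v) = 3 + (-78 + v)*(-4 + 2*v))
-W(S(-15)) = -(315 - 160*(-15) + 2*(-15)²) = -(315 + 2400 + 2*225) = -(315 + 2400 + 450) = -1*3165 = -3165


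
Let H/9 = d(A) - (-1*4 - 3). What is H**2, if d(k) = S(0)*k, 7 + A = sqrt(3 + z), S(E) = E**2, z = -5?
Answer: 3969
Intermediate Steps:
A = -7 + I*sqrt(2) (A = -7 + sqrt(3 - 5) = -7 + sqrt(-2) = -7 + I*sqrt(2) ≈ -7.0 + 1.4142*I)
d(k) = 0 (d(k) = 0**2*k = 0*k = 0)
H = 63 (H = 9*(0 - (-1*4 - 3)) = 9*(0 - (-4 - 3)) = 9*(0 - 1*(-7)) = 9*(0 + 7) = 9*7 = 63)
H**2 = 63**2 = 3969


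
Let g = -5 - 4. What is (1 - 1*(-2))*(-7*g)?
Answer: 189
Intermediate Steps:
g = -9
(1 - 1*(-2))*(-7*g) = (1 - 1*(-2))*(-7*(-9)) = (1 + 2)*63 = 3*63 = 189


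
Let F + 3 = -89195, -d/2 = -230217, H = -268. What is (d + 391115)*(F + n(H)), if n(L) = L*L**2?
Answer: -16467280108470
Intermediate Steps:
d = 460434 (d = -2*(-230217) = 460434)
F = -89198 (F = -3 - 89195 = -89198)
n(L) = L**3
(d + 391115)*(F + n(H)) = (460434 + 391115)*(-89198 + (-268)**3) = 851549*(-89198 - 19248832) = 851549*(-19338030) = -16467280108470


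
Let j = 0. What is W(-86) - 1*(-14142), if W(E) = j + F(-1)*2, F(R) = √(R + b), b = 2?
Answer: 14144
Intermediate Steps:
F(R) = √(2 + R) (F(R) = √(R + 2) = √(2 + R))
W(E) = 2 (W(E) = 0 + √(2 - 1)*2 = 0 + √1*2 = 0 + 1*2 = 0 + 2 = 2)
W(-86) - 1*(-14142) = 2 - 1*(-14142) = 2 + 14142 = 14144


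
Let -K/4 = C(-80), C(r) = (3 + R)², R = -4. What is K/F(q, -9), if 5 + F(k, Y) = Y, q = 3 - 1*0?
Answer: 2/7 ≈ 0.28571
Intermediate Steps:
q = 3 (q = 3 + 0 = 3)
F(k, Y) = -5 + Y
C(r) = 1 (C(r) = (3 - 4)² = (-1)² = 1)
K = -4 (K = -4*1 = -4)
K/F(q, -9) = -4/(-5 - 9) = -4/(-14) = -4*(-1/14) = 2/7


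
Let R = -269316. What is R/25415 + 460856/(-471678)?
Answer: -69371543744/5993848185 ≈ -11.574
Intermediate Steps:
R/25415 + 460856/(-471678) = -269316/25415 + 460856/(-471678) = -269316*1/25415 + 460856*(-1/471678) = -269316/25415 - 230428/235839 = -69371543744/5993848185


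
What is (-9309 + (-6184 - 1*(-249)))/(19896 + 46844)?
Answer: -3811/16685 ≈ -0.22841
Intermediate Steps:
(-9309 + (-6184 - 1*(-249)))/(19896 + 46844) = (-9309 + (-6184 + 249))/66740 = (-9309 - 5935)*(1/66740) = -15244*1/66740 = -3811/16685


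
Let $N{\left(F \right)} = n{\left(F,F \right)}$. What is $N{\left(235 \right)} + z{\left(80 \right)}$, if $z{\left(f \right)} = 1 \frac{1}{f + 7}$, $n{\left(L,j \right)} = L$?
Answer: $\frac{20446}{87} \approx 235.01$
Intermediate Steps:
$z{\left(f \right)} = \frac{1}{7 + f}$ ($z{\left(f \right)} = 1 \frac{1}{7 + f} = \frac{1}{7 + f}$)
$N{\left(F \right)} = F$
$N{\left(235 \right)} + z{\left(80 \right)} = 235 + \frac{1}{7 + 80} = 235 + \frac{1}{87} = \frac{20446}{87}$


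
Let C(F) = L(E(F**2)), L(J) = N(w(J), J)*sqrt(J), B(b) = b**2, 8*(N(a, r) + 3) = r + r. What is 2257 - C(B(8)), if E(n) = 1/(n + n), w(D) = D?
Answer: 2257 + 98303*sqrt(2)/4194304 ≈ 2257.0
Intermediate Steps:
N(a, r) = -3 + r/4 (N(a, r) = -3 + (r + r)/8 = -3 + (2*r)/8 = -3 + r/4)
E(n) = 1/(2*n)
L(J) = sqrt(J)*(-3 + J/4) (L(J) = (-3 + J/4)*sqrt(J) = sqrt(J)*(-3 + J/4))
C(F) = sqrt(2)*sqrt(F**(-2))*(-12 + 1/(2*F**2))/8 (C(F) = sqrt(1/(2*(F**2)))*(-12 + 1/(2*(F**2)))/4 = sqrt(1/(2*F**2))*(-12 + 1/(2*F**2))/4 = (sqrt(2)*sqrt(F**(-2))/2)*(-12 + 1/(2*F**2))/4 = sqrt(2)*sqrt(F**(-2))*(-12 + 1/(2*F**2))/8)
2257 - C(B(8)) = 2257 - sqrt(2)*sqrt((8**2)**(-2))*(1 - 24*(8**2)**2)/(16*(8**2)**2) = 2257 - sqrt(2)*sqrt(64**(-2))*(1 - 24*64**2)/(16*64**2) = 2257 - sqrt(2)*sqrt(1/4096)*(1 - 24*4096)/(16*4096) = 2257 - sqrt(2)*(1 - 98304)/(16*4096*64) = 2257 - sqrt(2)*(-98303)/(16*4096*64) = 2257 - (-98303)*sqrt(2)/4194304 = 2257 + 98303*sqrt(2)/4194304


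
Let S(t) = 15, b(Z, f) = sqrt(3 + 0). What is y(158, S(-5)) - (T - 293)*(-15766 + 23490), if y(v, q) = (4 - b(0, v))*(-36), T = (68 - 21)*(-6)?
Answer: 4441156 + 36*sqrt(3) ≈ 4.4412e+6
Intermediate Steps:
b(Z, f) = sqrt(3)
T = -282 (T = 47*(-6) = -282)
y(v, q) = -144 + 36*sqrt(3) (y(v, q) = (4 - sqrt(3))*(-36) = -144 + 36*sqrt(3))
y(158, S(-5)) - (T - 293)*(-15766 + 23490) = (-144 + 36*sqrt(3)) - (-282 - 293)*(-15766 + 23490) = (-144 + 36*sqrt(3)) - (-575)*7724 = (-144 + 36*sqrt(3)) - 1*(-4441300) = (-144 + 36*sqrt(3)) + 4441300 = 4441156 + 36*sqrt(3)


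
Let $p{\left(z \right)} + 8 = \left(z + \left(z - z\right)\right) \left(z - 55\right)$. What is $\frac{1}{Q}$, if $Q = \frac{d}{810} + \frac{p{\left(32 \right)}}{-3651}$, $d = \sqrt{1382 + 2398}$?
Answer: $\frac{366706440}{64359737} - \frac{13329801 \sqrt{105}}{64359737} \approx 3.5755$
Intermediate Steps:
$p{\left(z \right)} = -8 + z \left(-55 + z\right)$ ($p{\left(z \right)} = -8 + \left(z + \left(z - z\right)\right) \left(z - 55\right) = -8 + \left(z + 0\right) \left(-55 + z\right) = -8 + z \left(-55 + z\right)$)
$d = 6 \sqrt{105}$ ($d = \sqrt{3780} = 6 \sqrt{105} \approx 61.482$)
$Q = \frac{248}{1217} + \frac{\sqrt{105}}{135}$ ($Q = \frac{6 \sqrt{105}}{810} + \frac{-8 + 32^{2} - 1760}{-3651} = 6 \sqrt{105} \cdot \frac{1}{810} + \left(-8 + 1024 - 1760\right) \left(- \frac{1}{3651}\right) = \frac{\sqrt{105}}{135} - - \frac{248}{1217} = \frac{\sqrt{105}}{135} + \frac{248}{1217} = \frac{248}{1217} + \frac{\sqrt{105}}{135} \approx 0.27968$)
$\frac{1}{Q} = \frac{1}{\frac{248}{1217} + \frac{\sqrt{105}}{135}}$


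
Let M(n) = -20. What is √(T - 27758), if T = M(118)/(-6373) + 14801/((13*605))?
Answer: I*√576313241913708065/4556695 ≈ 166.6*I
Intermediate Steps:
T = 94484073/50123645 (T = -20/(-6373) + 14801/((13*605)) = -20*(-1/6373) + 14801/7865 = 20/6373 + 14801*(1/7865) = 20/6373 + 14801/7865 = 94484073/50123645 ≈ 1.8850)
√(T - 27758) = √(94484073/50123645 - 27758) = √(-1391237653837/50123645) = I*√576313241913708065/4556695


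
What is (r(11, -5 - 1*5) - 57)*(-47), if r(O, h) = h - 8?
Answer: 3525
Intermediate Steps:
r(O, h) = -8 + h
(r(11, -5 - 1*5) - 57)*(-47) = ((-8 + (-5 - 1*5)) - 57)*(-47) = ((-8 + (-5 - 5)) - 57)*(-47) = ((-8 - 10) - 57)*(-47) = (-18 - 57)*(-47) = -75*(-47) = 3525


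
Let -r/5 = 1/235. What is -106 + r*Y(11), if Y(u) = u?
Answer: -4993/47 ≈ -106.23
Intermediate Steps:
r = -1/47 (r = -5/235 = -5*1/235 = -1/47 ≈ -0.021277)
-106 + r*Y(11) = -106 - 1/47*11 = -106 - 11/47 = -4993/47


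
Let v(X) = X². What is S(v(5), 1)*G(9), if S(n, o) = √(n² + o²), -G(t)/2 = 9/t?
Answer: -2*√626 ≈ -50.040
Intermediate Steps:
G(t) = -18/t
S(v(5), 1)*G(9) = √((5²)² + 1²)*(-18/9) = √(25² + 1)*(-18*⅑) = √(625 + 1)*(-2) = √626*(-2) = -2*√626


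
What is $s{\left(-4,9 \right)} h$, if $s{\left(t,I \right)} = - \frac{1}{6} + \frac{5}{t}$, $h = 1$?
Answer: $- \frac{17}{12} \approx -1.4167$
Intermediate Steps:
$s{\left(t,I \right)} = - \frac{1}{6} + \frac{5}{t}$ ($s{\left(t,I \right)} = \left(-1\right) \frac{1}{6} + \frac{5}{t} = - \frac{1}{6} + \frac{5}{t}$)
$s{\left(-4,9 \right)} h = \frac{30 - -4}{6 \left(-4\right)} 1 = \frac{1}{6} \left(- \frac{1}{4}\right) \left(30 + 4\right) 1 = \frac{1}{6} \left(- \frac{1}{4}\right) 34 \cdot 1 = \left(- \frac{17}{12}\right) 1 = - \frac{17}{12}$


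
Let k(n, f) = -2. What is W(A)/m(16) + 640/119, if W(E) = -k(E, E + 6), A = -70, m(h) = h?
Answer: 5239/952 ≈ 5.5032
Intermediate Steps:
W(E) = 2 (W(E) = -1*(-2) = 2)
W(A)/m(16) + 640/119 = 2/16 + 640/119 = 2*(1/16) + 640*(1/119) = ⅛ + 640/119 = 5239/952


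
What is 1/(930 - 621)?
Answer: 1/309 ≈ 0.0032362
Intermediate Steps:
1/(930 - 621) = 1/309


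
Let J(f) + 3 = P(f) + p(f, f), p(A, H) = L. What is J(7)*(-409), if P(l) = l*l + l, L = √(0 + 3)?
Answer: -21677 - 409*√3 ≈ -22385.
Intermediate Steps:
L = √3 ≈ 1.7320
p(A, H) = √3
P(l) = l + l² (P(l) = l² + l = l + l²)
J(f) = -3 + √3 + f*(1 + f) (J(f) = -3 + (f*(1 + f) + √3) = -3 + (√3 + f*(1 + f)) = -3 + √3 + f*(1 + f))
J(7)*(-409) = (-3 + √3 + 7*(1 + 7))*(-409) = (-3 + √3 + 7*8)*(-409) = (-3 + √3 + 56)*(-409) = (53 + √3)*(-409) = -21677 - 409*√3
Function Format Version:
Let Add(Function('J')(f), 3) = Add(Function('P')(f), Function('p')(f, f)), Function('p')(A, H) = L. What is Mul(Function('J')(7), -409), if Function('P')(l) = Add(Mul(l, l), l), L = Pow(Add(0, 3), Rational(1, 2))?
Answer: Add(-21677, Mul(-409, Pow(3, Rational(1, 2)))) ≈ -22385.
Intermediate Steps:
L = Pow(3, Rational(1, 2)) ≈ 1.7320
Function('p')(A, H) = Pow(3, Rational(1, 2))
Function('P')(l) = Add(l, Pow(l, 2)) (Function('P')(l) = Add(Pow(l, 2), l) = Add(l, Pow(l, 2)))
Function('J')(f) = Add(-3, Pow(3, Rational(1, 2)), Mul(f, Add(1, f))) (Function('J')(f) = Add(-3, Add(Mul(f, Add(1, f)), Pow(3, Rational(1, 2)))) = Add(-3, Add(Pow(3, Rational(1, 2)), Mul(f, Add(1, f)))) = Add(-3, Pow(3, Rational(1, 2)), Mul(f, Add(1, f))))
Mul(Function('J')(7), -409) = Mul(Add(-3, Pow(3, Rational(1, 2)), Mul(7, Add(1, 7))), -409) = Mul(Add(-3, Pow(3, Rational(1, 2)), Mul(7, 8)), -409) = Mul(Add(-3, Pow(3, Rational(1, 2)), 56), -409) = Mul(Add(53, Pow(3, Rational(1, 2))), -409) = Add(-21677, Mul(-409, Pow(3, Rational(1, 2))))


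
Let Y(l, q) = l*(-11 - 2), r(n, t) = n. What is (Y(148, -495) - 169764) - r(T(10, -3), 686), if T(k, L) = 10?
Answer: -171698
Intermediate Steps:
Y(l, q) = -13*l (Y(l, q) = l*(-13) = -13*l)
(Y(148, -495) - 169764) - r(T(10, -3), 686) = (-13*148 - 169764) - 1*10 = (-1924 - 169764) - 10 = -171688 - 10 = -171698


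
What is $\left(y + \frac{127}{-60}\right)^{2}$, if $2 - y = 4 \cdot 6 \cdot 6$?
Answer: $\frac{74770609}{3600} \approx 20770.0$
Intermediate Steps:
$y = -142$ ($y = 2 - 4 \cdot 6 \cdot 6 = 2 - 24 \cdot 6 = 2 - 144 = -142$)
$\left(y + \frac{127}{-60}\right)^{2} = \left(-142 + \frac{127}{-60}\right)^{2} = \left(-142 + 127 \left(- \frac{1}{60}\right)\right)^{2} = \left(-142 - \frac{127}{60}\right)^{2} = \left(- \frac{8647}{60}\right)^{2} = \frac{74770609}{3600}$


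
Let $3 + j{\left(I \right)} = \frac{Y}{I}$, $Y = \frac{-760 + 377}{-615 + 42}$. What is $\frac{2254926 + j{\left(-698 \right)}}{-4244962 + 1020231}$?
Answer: $- \frac{901865473159}{1289744062374} \approx -0.69926$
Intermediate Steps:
$Y = \frac{383}{573}$ ($Y = - \frac{383}{-573} = \left(-383\right) \left(- \frac{1}{573}\right) = \frac{383}{573} \approx 0.66841$)
$j{\left(I \right)} = -3 + \frac{383}{573 I}$
$\frac{2254926 + j{\left(-698 \right)}}{-4244962 + 1020231} = \frac{2254926 - \left(3 - \frac{383}{573 \left(-698\right)}\right)}{-4244962 + 1020231} = \frac{2254926 + \left(-3 + \frac{383}{573} \left(- \frac{1}{698}\right)\right)}{-3224731} = \left(2254926 - \frac{1200245}{399954}\right) \left(- \frac{1}{3224731}\right) = \frac{901865473159}{399954} \left(- \frac{1}{3224731}\right) = - \frac{901865473159}{1289744062374}$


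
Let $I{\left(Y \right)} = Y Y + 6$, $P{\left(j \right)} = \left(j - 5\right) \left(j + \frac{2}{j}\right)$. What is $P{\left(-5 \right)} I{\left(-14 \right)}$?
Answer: $10908$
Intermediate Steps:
$P{\left(j \right)} = \left(-5 + j\right) \left(j + \frac{2}{j}\right)$
$I{\left(Y \right)} = 6 + Y^{2}$ ($I{\left(Y \right)} = Y^{2} + 6 = 6 + Y^{2}$)
$P{\left(-5 \right)} I{\left(-14 \right)} = \left(2 + \left(-5\right)^{2} - \frac{10}{-5} - -25\right) \left(6 + \left(-14\right)^{2}\right) = \left(2 + 25 - -2 + 25\right) \left(6 + 196\right) = \left(2 + 25 + 2 + 25\right) 202 = 54 \cdot 202 = 10908$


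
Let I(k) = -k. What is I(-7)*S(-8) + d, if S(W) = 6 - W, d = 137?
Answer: 235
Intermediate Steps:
I(-7)*S(-8) + d = (-1*(-7))*(6 - 1*(-8)) + 137 = 7*(6 + 8) + 137 = 7*14 + 137 = 98 + 137 = 235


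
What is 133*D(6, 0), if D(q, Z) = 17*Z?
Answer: 0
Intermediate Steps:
133*D(6, 0) = 133*(17*0) = 133*0 = 0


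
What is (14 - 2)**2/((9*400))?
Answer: 1/25 ≈ 0.040000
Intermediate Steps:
(14 - 2)**2/((9*400)) = 12**2/3600 = 144*(1/3600) = 1/25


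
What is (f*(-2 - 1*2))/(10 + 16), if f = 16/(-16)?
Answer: 2/13 ≈ 0.15385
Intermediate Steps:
f = -1 (f = 16*(-1/16) = -1)
(f*(-2 - 1*2))/(10 + 16) = (-(-2 - 1*2))/(10 + 16) = -(-2 - 2)/26 = -1*(-4)*(1/26) = 4*(1/26) = 2/13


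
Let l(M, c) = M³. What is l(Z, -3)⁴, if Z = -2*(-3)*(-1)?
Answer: 2176782336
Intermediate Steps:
Z = -6 (Z = 6*(-1) = -6)
l(Z, -3)⁴ = ((-6)³)⁴ = (-216)⁴ = 2176782336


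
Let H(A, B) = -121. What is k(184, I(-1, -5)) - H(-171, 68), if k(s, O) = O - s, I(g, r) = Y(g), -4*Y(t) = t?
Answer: -251/4 ≈ -62.750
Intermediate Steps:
Y(t) = -t/4
I(g, r) = -g/4
k(184, I(-1, -5)) - H(-171, 68) = (-1/4*(-1) - 1*184) - 1*(-121) = (1/4 - 184) + 121 = -735/4 + 121 = -251/4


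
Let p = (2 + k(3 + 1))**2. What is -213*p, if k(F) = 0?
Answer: -852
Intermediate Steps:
p = 4 (p = (2 + 0)**2 = 2**2 = 4)
-213*p = -213*4 = -852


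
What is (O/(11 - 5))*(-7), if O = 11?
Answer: -77/6 ≈ -12.833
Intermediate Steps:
(O/(11 - 5))*(-7) = (11/(11 - 5))*(-7) = (11/6)*(-7) = -77/6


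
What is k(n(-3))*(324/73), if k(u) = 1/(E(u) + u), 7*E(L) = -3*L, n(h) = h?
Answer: -189/73 ≈ -2.5890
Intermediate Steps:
E(L) = -3*L/7 (E(L) = (-3*L)/7 = -3*L/7)
k(u) = 7/(4*u) (k(u) = 1/(-3*u/7 + u) = 1/(4*u/7) = 7/(4*u))
k(n(-3))*(324/73) = ((7/4)/(-3))*(324/73) = ((7/4)*(-1/3))*(324*(1/73)) = -7/12*324/73 = -189/73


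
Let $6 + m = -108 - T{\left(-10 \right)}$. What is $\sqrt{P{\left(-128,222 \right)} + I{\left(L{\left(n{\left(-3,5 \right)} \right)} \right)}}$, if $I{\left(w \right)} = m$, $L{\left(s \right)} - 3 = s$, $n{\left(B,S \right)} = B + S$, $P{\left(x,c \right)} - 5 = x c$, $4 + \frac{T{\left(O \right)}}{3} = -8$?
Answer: $i \sqrt{28489} \approx 168.79 i$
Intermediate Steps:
$T{\left(O \right)} = -36$ ($T{\left(O \right)} = -12 + 3 \left(-8\right) = -12 - 24 = -36$)
$P{\left(x,c \right)} = 5 + c x$ ($P{\left(x,c \right)} = 5 + x c = 5 + c x$)
$L{\left(s \right)} = 3 + s$
$m = -78$ ($m = -6 - 72 = -78$)
$I{\left(w \right)} = -78$
$\sqrt{P{\left(-128,222 \right)} + I{\left(L{\left(n{\left(-3,5 \right)} \right)} \right)}} = \sqrt{\left(5 + 222 \left(-128\right)\right) - 78} = \sqrt{\left(5 - 28416\right) - 78} = \sqrt{-28411 - 78} = \sqrt{-28489} = i \sqrt{28489}$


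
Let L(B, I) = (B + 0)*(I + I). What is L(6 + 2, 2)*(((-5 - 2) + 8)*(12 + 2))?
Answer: 448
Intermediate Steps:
L(B, I) = 2*B*I (L(B, I) = B*(2*I) = 2*B*I)
L(6 + 2, 2)*(((-5 - 2) + 8)*(12 + 2)) = (2*(6 + 2)*2)*(((-5 - 2) + 8)*(12 + 2)) = (2*8*2)*((-7 + 8)*14) = 32*(1*14) = 32*14 = 448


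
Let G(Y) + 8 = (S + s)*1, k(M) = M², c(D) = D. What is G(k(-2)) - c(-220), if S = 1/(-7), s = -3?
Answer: 1462/7 ≈ 208.86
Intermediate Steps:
S = -⅐ ≈ -0.14286
G(Y) = -78/7 (G(Y) = -8 + (-⅐ - 3)*1 = -8 - 22/7*1 = -8 - 22/7 = -78/7)
G(k(-2)) - c(-220) = -78/7 - 1*(-220) = -78/7 + 220 = 1462/7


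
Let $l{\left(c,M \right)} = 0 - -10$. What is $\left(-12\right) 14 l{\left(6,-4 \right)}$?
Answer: $-1680$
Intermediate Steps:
$l{\left(c,M \right)} = 10$ ($l{\left(c,M \right)} = 0 + 10 = 10$)
$\left(-12\right) 14 l{\left(6,-4 \right)} = \left(-12\right) 14 \cdot 10 = \left(-168\right) 10 = -1680$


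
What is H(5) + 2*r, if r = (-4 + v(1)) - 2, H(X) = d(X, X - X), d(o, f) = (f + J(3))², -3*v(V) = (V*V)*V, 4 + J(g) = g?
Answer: -35/3 ≈ -11.667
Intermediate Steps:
J(g) = -4 + g
v(V) = -V³/3 (v(V) = -V*V*V/3 = -V²*V/3 = -V³/3)
d(o, f) = (-1 + f)² (d(o, f) = (f + (-4 + 3))² = (f - 1)² = (-1 + f)²)
H(X) = 1 (H(X) = (-1 + (X - X))² = (-1 + 0)² = (-1)² = 1)
r = -19/3 (r = (-4 - ⅓*1³) - 2 = (-4 - ⅓*1) - 2 = (-4 - ⅓) - 2 = -13/3 - 2 = -19/3 ≈ -6.3333)
H(5) + 2*r = 1 + 2*(-19/3) = 1 - 38/3 = -35/3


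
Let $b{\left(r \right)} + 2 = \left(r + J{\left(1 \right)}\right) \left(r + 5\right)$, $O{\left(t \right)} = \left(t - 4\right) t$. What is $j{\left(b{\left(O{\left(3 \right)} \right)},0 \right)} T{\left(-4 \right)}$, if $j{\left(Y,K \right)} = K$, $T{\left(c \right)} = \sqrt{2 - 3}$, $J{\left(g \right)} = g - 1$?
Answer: $0$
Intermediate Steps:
$O{\left(t \right)} = t \left(-4 + t\right)$ ($O{\left(t \right)} = \left(-4 + t\right) t = t \left(-4 + t\right)$)
$J{\left(g \right)} = -1 + g$
$b{\left(r \right)} = -2 + r \left(5 + r\right)$ ($b{\left(r \right)} = -2 + \left(r + \left(-1 + 1\right)\right) \left(r + 5\right) = -2 + \left(r + 0\right) \left(5 + r\right) = -2 + r \left(5 + r\right)$)
$T{\left(c \right)} = i$ ($T{\left(c \right)} = \sqrt{-1} = i$)
$j{\left(b{\left(O{\left(3 \right)} \right)},0 \right)} T{\left(-4 \right)} = 0 i = 0$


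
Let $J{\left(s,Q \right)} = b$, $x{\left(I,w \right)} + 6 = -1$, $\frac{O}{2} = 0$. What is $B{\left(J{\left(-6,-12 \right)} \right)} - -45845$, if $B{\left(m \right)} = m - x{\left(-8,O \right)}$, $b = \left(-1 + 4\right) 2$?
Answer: $45858$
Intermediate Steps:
$O = 0$ ($O = 2 \cdot 0 = 0$)
$x{\left(I,w \right)} = -7$ ($x{\left(I,w \right)} = -6 - 1 = -7$)
$b = 6$ ($b = 3 \cdot 2 = 6$)
$J{\left(s,Q \right)} = 6$
$B{\left(m \right)} = 7 + m$ ($B{\left(m \right)} = m - -7 = m + 7 = 7 + m$)
$B{\left(J{\left(-6,-12 \right)} \right)} - -45845 = \left(7 + 6\right) - -45845 = 13 + 45845 = 45858$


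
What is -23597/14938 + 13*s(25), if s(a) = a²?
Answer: 17335379/2134 ≈ 8123.4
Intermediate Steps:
-23597/14938 + 13*s(25) = -23597/14938 + 13*25² = -23597*1/14938 + 13*625 = -3371/2134 + 8125 = 17335379/2134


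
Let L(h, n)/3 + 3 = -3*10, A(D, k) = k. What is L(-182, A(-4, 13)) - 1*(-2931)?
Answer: 2832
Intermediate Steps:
L(h, n) = -99 (L(h, n) = -9 + 3*(-3*10) = -9 + 3*(-30) = -9 - 90 = -99)
L(-182, A(-4, 13)) - 1*(-2931) = -99 - 1*(-2931) = -99 + 2931 = 2832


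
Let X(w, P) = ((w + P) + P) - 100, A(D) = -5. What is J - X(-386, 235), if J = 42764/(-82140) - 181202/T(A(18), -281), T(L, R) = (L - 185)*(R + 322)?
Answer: 619718258/15996765 ≈ 38.740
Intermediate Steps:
X(w, P) = -100 + w + 2*P (X(w, P) = ((P + w) + P) - 100 = (w + 2*P) - 100 = -100 + w + 2*P)
T(L, R) = (-185 + L)*(322 + R)
J = 363770018/15996765 (J = 42764/(-82140) - 181202/(-59570 - 185*(-281) + 322*(-5) - 5*(-281)) = 42764*(-1/82140) - 181202/(-59570 + 51985 - 1610 + 1405) = -10691/20535 - 181202/(-7790) = -10691/20535 - 181202*(-1/7790) = -10691/20535 + 90601/3895 = 363770018/15996765 ≈ 22.740)
J - X(-386, 235) = 363770018/15996765 - (-100 - 386 + 2*235) = 363770018/15996765 - (-100 - 386 + 470) = 363770018/15996765 - 1*(-16) = 363770018/15996765 + 16 = 619718258/15996765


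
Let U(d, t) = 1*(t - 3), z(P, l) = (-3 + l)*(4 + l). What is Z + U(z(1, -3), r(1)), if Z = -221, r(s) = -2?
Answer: -226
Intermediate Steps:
U(d, t) = -3 + t (U(d, t) = 1*(-3 + t) = -3 + t)
Z + U(z(1, -3), r(1)) = -221 + (-3 - 2) = -221 - 5 = -226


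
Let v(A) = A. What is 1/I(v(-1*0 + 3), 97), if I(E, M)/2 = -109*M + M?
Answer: -1/20952 ≈ -4.7728e-5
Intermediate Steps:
I(E, M) = -216*M (I(E, M) = 2*(-109*M + M) = 2*(-108*M) = -216*M)
1/I(v(-1*0 + 3), 97) = 1/(-216*97) = 1/(-20952) = -1/20952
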